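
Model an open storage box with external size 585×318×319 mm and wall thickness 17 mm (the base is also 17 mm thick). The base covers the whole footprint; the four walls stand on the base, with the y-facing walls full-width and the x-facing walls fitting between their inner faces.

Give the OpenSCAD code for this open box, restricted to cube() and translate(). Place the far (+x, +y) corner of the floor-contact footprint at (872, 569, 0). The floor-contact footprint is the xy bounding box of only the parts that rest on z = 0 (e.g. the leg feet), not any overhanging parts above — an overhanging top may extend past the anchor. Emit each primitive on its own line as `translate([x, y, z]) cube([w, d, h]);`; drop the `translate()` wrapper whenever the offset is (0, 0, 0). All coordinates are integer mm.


translate([287, 251, 0]) cube([585, 318, 17]);
translate([287, 251, 17]) cube([585, 17, 302]);
translate([287, 552, 17]) cube([585, 17, 302]);
translate([287, 268, 17]) cube([17, 284, 302]);
translate([855, 268, 17]) cube([17, 284, 302]);


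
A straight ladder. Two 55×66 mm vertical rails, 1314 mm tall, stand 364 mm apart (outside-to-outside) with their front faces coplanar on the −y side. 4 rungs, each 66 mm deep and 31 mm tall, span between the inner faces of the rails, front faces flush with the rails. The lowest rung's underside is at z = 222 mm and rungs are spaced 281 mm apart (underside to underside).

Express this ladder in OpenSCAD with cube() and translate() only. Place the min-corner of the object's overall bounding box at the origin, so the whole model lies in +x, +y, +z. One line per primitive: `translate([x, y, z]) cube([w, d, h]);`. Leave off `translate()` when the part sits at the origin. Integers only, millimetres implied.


cube([55, 66, 1314]);
translate([309, 0, 0]) cube([55, 66, 1314]);
translate([55, 0, 222]) cube([254, 66, 31]);
translate([55, 0, 503]) cube([254, 66, 31]);
translate([55, 0, 784]) cube([254, 66, 31]);
translate([55, 0, 1065]) cube([254, 66, 31]);


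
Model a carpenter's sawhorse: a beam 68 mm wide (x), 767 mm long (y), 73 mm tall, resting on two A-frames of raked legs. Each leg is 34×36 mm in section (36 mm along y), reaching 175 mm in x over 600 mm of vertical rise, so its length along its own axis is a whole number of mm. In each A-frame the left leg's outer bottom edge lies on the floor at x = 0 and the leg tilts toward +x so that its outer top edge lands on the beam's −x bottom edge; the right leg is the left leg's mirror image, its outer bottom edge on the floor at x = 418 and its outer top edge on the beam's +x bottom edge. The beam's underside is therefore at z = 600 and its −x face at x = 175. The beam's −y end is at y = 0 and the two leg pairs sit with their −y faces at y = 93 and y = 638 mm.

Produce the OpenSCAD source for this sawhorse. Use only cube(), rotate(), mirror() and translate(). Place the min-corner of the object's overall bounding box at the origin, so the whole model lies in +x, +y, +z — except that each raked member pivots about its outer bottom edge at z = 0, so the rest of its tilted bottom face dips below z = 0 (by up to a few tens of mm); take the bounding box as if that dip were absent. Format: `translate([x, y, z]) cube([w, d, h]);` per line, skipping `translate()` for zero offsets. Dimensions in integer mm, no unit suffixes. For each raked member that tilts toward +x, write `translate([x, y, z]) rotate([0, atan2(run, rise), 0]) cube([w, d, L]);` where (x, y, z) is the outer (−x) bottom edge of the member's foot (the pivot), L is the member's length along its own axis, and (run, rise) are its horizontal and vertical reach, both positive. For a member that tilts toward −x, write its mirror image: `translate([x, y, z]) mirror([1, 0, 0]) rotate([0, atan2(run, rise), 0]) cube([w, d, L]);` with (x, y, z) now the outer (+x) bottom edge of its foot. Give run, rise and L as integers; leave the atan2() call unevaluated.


translate([175, 0, 600]) cube([68, 767, 73]);
translate([0, 93, 0]) rotate([0, atan2(175, 600), 0]) cube([34, 36, 625]);
translate([418, 93, 0]) mirror([1, 0, 0]) rotate([0, atan2(175, 600), 0]) cube([34, 36, 625]);
translate([0, 638, 0]) rotate([0, atan2(175, 600), 0]) cube([34, 36, 625]);
translate([418, 638, 0]) mirror([1, 0, 0]) rotate([0, atan2(175, 600), 0]) cube([34, 36, 625]);


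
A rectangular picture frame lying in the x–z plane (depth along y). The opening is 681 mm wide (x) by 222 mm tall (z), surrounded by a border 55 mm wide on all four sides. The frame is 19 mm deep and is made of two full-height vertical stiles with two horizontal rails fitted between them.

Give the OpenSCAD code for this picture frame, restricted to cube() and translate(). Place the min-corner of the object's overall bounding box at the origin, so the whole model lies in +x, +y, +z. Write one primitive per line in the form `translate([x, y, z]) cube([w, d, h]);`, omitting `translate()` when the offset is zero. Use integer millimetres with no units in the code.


cube([55, 19, 332]);
translate([736, 0, 0]) cube([55, 19, 332]);
translate([55, 0, 0]) cube([681, 19, 55]);
translate([55, 0, 277]) cube([681, 19, 55]);


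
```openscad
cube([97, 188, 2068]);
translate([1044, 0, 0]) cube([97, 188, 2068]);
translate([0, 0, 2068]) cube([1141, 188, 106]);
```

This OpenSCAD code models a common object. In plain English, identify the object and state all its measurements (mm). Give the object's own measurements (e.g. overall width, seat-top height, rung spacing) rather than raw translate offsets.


A door frame. The clear opening is 947 mm wide and 2068 mm high. Two 97 mm wide jambs, 188 mm deep, stand either side of the opening from the floor to the top of the opening. A 106 mm thick head sits across the top of both jambs, spanning the full outside width of the frame.


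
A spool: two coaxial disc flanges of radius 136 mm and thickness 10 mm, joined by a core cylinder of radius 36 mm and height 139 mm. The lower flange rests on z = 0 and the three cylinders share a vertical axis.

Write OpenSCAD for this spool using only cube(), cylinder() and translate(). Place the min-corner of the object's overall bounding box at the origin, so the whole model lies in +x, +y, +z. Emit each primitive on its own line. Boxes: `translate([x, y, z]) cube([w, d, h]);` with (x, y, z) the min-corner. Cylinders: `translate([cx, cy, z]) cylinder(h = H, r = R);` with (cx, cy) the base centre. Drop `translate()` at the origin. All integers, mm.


translate([136, 136, 0]) cylinder(h = 10, r = 136);
translate([136, 136, 10]) cylinder(h = 139, r = 36);
translate([136, 136, 149]) cylinder(h = 10, r = 136);


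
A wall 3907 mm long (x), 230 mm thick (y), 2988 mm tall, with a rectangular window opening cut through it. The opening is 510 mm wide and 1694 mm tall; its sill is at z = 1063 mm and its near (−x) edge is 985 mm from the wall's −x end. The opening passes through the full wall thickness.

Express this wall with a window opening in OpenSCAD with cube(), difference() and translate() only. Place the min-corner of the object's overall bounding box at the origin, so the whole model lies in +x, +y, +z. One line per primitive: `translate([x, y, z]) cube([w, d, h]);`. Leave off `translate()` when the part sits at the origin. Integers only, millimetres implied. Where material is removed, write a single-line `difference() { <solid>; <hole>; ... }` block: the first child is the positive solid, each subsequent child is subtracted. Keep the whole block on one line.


difference() { cube([3907, 230, 2988]); translate([985, 0, 1063]) cube([510, 230, 1694]); }


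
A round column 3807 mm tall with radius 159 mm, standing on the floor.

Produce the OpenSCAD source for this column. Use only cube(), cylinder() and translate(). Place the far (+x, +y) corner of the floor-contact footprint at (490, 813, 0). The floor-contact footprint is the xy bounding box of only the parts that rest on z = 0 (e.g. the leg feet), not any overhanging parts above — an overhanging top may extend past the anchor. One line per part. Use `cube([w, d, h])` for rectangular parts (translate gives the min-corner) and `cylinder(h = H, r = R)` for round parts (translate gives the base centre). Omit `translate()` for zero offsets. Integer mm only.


translate([331, 654, 0]) cylinder(h = 3807, r = 159);


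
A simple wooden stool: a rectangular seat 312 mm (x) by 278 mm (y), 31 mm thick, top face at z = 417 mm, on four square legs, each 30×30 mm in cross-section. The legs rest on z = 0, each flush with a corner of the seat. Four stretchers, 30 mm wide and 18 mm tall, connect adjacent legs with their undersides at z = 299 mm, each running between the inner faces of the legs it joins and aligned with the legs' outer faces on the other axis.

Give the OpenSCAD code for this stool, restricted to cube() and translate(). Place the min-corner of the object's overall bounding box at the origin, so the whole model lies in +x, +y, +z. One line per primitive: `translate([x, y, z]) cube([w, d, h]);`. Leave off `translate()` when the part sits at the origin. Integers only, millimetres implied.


translate([0, 0, 386]) cube([312, 278, 31]);
cube([30, 30, 386]);
translate([282, 0, 0]) cube([30, 30, 386]);
translate([0, 248, 0]) cube([30, 30, 386]);
translate([282, 248, 0]) cube([30, 30, 386]);
translate([30, 0, 299]) cube([252, 30, 18]);
translate([30, 248, 299]) cube([252, 30, 18]);
translate([0, 30, 299]) cube([30, 218, 18]);
translate([282, 30, 299]) cube([30, 218, 18]);


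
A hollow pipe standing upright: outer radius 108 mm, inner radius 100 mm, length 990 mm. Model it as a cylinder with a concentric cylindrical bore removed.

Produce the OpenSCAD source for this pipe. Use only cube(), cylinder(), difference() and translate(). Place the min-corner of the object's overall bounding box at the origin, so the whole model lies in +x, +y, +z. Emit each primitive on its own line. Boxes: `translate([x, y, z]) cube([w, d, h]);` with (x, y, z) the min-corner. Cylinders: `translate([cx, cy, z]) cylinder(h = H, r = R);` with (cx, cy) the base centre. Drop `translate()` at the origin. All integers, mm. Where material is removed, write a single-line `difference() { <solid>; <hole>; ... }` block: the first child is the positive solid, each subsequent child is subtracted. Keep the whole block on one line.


difference() { translate([108, 108, 0]) cylinder(h = 990, r = 108); translate([108, 108, 0]) cylinder(h = 990, r = 100); }


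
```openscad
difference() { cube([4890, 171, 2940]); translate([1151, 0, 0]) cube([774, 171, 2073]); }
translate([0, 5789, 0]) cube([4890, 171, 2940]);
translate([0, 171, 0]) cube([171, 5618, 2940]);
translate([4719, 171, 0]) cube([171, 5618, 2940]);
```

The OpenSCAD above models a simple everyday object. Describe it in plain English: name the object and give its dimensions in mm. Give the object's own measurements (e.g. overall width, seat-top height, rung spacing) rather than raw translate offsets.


A single room: four walls, each 2940 mm tall and 171 mm thick, enclosing an outside footprint 4890×5960 mm (x × y), no floor or roof. The front and back walls (−y and +y sides) run the full x-width; the side walls fit between their inner faces. A door opening 774 mm wide and 2073 mm tall is cut through the front wall from the floor up, its −x edge 1151 mm from the wall's −x end.


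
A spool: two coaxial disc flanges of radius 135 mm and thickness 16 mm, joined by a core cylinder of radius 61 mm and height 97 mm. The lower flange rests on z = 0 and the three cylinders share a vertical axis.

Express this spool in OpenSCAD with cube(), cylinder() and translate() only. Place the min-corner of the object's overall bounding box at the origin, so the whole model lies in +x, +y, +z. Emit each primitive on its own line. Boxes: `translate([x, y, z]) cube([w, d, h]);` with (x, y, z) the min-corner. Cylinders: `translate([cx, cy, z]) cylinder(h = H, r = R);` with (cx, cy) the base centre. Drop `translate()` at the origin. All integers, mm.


translate([135, 135, 0]) cylinder(h = 16, r = 135);
translate([135, 135, 16]) cylinder(h = 97, r = 61);
translate([135, 135, 113]) cylinder(h = 16, r = 135);


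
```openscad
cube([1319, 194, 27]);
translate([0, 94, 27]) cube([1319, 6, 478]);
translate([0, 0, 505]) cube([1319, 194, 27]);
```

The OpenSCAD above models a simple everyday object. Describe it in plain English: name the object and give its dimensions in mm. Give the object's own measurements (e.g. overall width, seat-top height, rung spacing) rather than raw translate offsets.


An I-beam lying along x, 1319 mm long. Overall section height 532 mm. Two flanges 194 mm wide (y) and 27 mm thick, one on the floor and one at the top; a web 6 mm thick runs between them, centred on the flange width.


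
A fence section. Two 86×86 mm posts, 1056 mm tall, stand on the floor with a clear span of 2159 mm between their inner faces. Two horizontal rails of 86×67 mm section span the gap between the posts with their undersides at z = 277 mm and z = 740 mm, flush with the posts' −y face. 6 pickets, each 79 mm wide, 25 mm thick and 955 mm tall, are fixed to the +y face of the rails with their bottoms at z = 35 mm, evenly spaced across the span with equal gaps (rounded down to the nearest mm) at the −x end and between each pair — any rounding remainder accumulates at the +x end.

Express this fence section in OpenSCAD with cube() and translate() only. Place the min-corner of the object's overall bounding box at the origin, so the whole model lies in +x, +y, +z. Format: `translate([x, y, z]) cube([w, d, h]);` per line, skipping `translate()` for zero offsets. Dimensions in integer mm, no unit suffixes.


cube([86, 86, 1056]);
translate([2245, 0, 0]) cube([86, 86, 1056]);
translate([86, 0, 277]) cube([2159, 86, 67]);
translate([86, 0, 740]) cube([2159, 86, 67]);
translate([326, 86, 35]) cube([79, 25, 955]);
translate([645, 86, 35]) cube([79, 25, 955]);
translate([964, 86, 35]) cube([79, 25, 955]);
translate([1283, 86, 35]) cube([79, 25, 955]);
translate([1602, 86, 35]) cube([79, 25, 955]);
translate([1921, 86, 35]) cube([79, 25, 955]);


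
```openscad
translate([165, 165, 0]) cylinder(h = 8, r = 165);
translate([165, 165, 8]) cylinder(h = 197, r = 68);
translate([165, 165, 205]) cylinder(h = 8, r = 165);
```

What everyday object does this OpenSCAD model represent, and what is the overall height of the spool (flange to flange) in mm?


A spool. The overall height is 213 mm.

Three coaxial cylinders, large–small–large — a spool. Two 8 mm flanges and a 197 mm core give 8 + 197 + 8 = 213 mm.


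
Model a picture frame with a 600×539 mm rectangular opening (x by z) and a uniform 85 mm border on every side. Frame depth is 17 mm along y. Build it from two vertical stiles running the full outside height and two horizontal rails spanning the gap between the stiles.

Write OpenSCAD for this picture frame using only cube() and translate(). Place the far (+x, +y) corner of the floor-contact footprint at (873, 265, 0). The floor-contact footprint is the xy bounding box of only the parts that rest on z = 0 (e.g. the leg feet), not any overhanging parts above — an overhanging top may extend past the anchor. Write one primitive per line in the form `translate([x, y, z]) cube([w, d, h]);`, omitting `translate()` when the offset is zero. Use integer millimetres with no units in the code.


translate([103, 248, 0]) cube([85, 17, 709]);
translate([788, 248, 0]) cube([85, 17, 709]);
translate([188, 248, 0]) cube([600, 17, 85]);
translate([188, 248, 624]) cube([600, 17, 85]);


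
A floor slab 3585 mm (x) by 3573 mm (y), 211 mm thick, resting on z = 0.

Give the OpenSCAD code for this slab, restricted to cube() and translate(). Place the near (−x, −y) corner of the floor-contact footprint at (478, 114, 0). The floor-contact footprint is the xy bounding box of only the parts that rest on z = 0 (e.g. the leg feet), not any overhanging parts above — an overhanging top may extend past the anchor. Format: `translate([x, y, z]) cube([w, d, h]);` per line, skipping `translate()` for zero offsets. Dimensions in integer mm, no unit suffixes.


translate([478, 114, 0]) cube([3585, 3573, 211]);


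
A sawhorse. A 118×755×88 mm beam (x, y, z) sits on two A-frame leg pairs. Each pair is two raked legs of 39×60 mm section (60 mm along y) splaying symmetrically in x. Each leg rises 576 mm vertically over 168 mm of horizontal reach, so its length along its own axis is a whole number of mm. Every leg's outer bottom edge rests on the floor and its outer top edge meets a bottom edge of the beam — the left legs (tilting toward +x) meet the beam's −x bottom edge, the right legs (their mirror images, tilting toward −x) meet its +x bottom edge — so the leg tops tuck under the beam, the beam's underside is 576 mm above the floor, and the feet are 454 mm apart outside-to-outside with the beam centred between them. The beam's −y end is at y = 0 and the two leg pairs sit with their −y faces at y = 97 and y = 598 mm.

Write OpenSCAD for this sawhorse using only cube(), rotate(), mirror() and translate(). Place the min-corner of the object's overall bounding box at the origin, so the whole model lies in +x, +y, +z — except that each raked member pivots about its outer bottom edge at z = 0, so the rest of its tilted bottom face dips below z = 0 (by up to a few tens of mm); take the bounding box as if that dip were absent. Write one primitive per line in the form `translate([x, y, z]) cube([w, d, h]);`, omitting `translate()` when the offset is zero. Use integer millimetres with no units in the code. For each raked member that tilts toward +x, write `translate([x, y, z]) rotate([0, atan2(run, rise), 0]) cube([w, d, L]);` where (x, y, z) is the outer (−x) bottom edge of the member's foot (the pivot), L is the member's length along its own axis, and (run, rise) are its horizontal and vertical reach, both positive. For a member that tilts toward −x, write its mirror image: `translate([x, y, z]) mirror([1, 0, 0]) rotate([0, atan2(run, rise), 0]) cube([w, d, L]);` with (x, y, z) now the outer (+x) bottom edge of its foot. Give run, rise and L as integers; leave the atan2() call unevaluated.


translate([168, 0, 576]) cube([118, 755, 88]);
translate([0, 97, 0]) rotate([0, atan2(168, 576), 0]) cube([39, 60, 600]);
translate([454, 97, 0]) mirror([1, 0, 0]) rotate([0, atan2(168, 576), 0]) cube([39, 60, 600]);
translate([0, 598, 0]) rotate([0, atan2(168, 576), 0]) cube([39, 60, 600]);
translate([454, 598, 0]) mirror([1, 0, 0]) rotate([0, atan2(168, 576), 0]) cube([39, 60, 600]);


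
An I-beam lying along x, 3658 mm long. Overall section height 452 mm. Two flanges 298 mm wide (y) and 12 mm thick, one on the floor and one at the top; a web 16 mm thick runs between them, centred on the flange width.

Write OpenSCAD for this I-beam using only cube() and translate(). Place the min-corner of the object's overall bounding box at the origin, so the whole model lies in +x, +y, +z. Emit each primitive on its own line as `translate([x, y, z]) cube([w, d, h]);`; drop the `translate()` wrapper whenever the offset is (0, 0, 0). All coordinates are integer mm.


cube([3658, 298, 12]);
translate([0, 141, 12]) cube([3658, 16, 428]);
translate([0, 0, 440]) cube([3658, 298, 12]);


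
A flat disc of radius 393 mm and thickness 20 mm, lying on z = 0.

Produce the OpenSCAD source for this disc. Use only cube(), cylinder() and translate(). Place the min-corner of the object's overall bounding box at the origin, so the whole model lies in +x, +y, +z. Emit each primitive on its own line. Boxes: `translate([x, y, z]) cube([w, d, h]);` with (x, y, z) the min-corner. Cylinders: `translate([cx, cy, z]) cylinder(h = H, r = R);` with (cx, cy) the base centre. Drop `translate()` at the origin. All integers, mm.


translate([393, 393, 0]) cylinder(h = 20, r = 393);


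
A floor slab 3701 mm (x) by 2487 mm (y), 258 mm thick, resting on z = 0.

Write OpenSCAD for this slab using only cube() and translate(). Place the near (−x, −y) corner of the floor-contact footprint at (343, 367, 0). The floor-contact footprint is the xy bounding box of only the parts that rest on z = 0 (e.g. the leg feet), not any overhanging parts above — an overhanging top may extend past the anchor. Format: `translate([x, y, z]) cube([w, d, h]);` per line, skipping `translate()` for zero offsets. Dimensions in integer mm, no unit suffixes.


translate([343, 367, 0]) cube([3701, 2487, 258]);


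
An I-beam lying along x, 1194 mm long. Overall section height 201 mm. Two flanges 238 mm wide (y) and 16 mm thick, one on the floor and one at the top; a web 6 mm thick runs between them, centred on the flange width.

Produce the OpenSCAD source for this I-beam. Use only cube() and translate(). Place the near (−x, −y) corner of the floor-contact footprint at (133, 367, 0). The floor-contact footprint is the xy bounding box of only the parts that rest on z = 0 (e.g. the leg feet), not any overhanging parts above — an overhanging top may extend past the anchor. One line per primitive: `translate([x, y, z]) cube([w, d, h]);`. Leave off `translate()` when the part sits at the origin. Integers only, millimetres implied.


translate([133, 367, 0]) cube([1194, 238, 16]);
translate([133, 483, 16]) cube([1194, 6, 169]);
translate([133, 367, 185]) cube([1194, 238, 16]);


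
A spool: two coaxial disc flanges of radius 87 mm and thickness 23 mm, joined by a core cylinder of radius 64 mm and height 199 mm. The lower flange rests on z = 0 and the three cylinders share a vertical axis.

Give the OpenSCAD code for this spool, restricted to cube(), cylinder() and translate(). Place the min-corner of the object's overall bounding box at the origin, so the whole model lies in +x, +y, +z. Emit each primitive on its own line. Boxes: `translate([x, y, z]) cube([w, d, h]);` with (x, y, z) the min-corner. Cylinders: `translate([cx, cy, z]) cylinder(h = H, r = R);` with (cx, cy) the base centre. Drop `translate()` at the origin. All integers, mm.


translate([87, 87, 0]) cylinder(h = 23, r = 87);
translate([87, 87, 23]) cylinder(h = 199, r = 64);
translate([87, 87, 222]) cylinder(h = 23, r = 87);


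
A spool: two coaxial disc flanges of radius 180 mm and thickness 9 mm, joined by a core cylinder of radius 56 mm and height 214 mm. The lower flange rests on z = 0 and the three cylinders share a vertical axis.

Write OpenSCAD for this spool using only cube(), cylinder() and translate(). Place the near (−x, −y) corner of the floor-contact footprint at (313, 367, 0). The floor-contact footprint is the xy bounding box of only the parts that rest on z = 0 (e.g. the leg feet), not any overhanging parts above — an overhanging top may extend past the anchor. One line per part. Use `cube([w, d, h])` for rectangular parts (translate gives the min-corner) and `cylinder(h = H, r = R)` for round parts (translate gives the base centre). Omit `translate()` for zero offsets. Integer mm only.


translate([493, 547, 0]) cylinder(h = 9, r = 180);
translate([493, 547, 9]) cylinder(h = 214, r = 56);
translate([493, 547, 223]) cylinder(h = 9, r = 180);


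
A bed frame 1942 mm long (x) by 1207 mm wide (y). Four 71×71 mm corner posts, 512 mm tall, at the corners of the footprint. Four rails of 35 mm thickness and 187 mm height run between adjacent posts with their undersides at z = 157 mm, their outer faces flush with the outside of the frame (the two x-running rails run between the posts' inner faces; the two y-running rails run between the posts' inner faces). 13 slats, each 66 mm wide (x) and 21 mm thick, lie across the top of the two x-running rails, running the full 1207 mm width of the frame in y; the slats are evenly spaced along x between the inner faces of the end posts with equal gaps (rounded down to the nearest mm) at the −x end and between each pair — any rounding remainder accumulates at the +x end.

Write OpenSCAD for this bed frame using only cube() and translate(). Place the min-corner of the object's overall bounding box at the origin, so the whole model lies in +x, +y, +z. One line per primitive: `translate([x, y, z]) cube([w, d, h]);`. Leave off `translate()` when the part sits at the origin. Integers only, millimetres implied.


cube([71, 71, 512]);
translate([0, 1136, 0]) cube([71, 71, 512]);
translate([1871, 0, 0]) cube([71, 71, 512]);
translate([1871, 1136, 0]) cube([71, 71, 512]);
translate([71, 0, 157]) cube([1800, 35, 187]);
translate([71, 1172, 157]) cube([1800, 35, 187]);
translate([0, 71, 157]) cube([35, 1065, 187]);
translate([1907, 71, 157]) cube([35, 1065, 187]);
translate([138, 0, 344]) cube([66, 1207, 21]);
translate([271, 0, 344]) cube([66, 1207, 21]);
translate([404, 0, 344]) cube([66, 1207, 21]);
translate([537, 0, 344]) cube([66, 1207, 21]);
translate([670, 0, 344]) cube([66, 1207, 21]);
translate([803, 0, 344]) cube([66, 1207, 21]);
translate([936, 0, 344]) cube([66, 1207, 21]);
translate([1069, 0, 344]) cube([66, 1207, 21]);
translate([1202, 0, 344]) cube([66, 1207, 21]);
translate([1335, 0, 344]) cube([66, 1207, 21]);
translate([1468, 0, 344]) cube([66, 1207, 21]);
translate([1601, 0, 344]) cube([66, 1207, 21]);
translate([1734, 0, 344]) cube([66, 1207, 21]);


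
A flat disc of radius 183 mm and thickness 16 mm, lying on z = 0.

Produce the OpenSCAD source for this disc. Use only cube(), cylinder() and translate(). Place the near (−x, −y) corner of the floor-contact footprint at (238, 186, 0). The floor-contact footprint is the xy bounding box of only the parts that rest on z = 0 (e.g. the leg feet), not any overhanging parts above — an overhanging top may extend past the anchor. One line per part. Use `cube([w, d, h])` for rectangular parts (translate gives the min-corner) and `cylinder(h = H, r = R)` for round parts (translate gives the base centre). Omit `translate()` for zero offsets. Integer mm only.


translate([421, 369, 0]) cylinder(h = 16, r = 183);


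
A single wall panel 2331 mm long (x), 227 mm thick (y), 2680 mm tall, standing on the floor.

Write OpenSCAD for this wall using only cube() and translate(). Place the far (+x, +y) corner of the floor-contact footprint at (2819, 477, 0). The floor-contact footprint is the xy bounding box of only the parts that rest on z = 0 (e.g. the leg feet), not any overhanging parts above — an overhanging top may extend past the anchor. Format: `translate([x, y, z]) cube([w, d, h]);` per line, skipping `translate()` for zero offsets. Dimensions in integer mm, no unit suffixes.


translate([488, 250, 0]) cube([2331, 227, 2680]);


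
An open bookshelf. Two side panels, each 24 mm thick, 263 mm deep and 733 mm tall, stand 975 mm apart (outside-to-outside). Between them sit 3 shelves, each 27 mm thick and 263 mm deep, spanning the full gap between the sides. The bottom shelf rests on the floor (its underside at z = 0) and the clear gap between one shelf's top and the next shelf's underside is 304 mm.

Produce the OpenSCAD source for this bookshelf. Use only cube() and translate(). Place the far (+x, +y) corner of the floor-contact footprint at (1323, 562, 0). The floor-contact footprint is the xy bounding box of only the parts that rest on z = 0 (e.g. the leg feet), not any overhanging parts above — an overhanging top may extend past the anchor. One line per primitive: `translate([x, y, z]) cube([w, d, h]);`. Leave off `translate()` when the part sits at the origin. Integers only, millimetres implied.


translate([348, 299, 0]) cube([24, 263, 733]);
translate([1299, 299, 0]) cube([24, 263, 733]);
translate([372, 299, 0]) cube([927, 263, 27]);
translate([372, 299, 331]) cube([927, 263, 27]);
translate([372, 299, 662]) cube([927, 263, 27]);


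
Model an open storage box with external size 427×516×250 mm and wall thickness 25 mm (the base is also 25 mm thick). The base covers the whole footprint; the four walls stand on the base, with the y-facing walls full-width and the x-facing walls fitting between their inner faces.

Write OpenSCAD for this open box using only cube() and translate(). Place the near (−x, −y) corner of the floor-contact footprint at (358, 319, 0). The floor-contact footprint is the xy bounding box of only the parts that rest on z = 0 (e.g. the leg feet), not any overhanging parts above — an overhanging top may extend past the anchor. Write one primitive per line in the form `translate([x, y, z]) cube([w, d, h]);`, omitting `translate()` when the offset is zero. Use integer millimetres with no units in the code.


translate([358, 319, 0]) cube([427, 516, 25]);
translate([358, 319, 25]) cube([427, 25, 225]);
translate([358, 810, 25]) cube([427, 25, 225]);
translate([358, 344, 25]) cube([25, 466, 225]);
translate([760, 344, 25]) cube([25, 466, 225]);


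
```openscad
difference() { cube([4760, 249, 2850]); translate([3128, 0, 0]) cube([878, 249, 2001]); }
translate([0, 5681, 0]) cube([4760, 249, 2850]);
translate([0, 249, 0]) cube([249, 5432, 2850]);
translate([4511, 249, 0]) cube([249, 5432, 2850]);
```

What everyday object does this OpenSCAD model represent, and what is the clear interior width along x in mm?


A single room. The interior width is 4262 mm.

Four walls enclosing a rectangle with a door in the front wall — a room. Outside width 4760 minus two 249 mm walls gives 4262 mm.


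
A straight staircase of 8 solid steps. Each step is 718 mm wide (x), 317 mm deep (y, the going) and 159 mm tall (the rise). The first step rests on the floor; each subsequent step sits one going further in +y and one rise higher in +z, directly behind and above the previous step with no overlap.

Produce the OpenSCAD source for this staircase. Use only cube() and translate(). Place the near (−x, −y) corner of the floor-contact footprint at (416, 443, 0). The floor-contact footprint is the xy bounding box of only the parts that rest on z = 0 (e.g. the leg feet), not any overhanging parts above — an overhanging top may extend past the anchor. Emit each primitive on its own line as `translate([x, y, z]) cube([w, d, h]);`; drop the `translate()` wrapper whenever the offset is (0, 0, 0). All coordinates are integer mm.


translate([416, 443, 0]) cube([718, 317, 159]);
translate([416, 760, 159]) cube([718, 317, 159]);
translate([416, 1077, 318]) cube([718, 317, 159]);
translate([416, 1394, 477]) cube([718, 317, 159]);
translate([416, 1711, 636]) cube([718, 317, 159]);
translate([416, 2028, 795]) cube([718, 317, 159]);
translate([416, 2345, 954]) cube([718, 317, 159]);
translate([416, 2662, 1113]) cube([718, 317, 159]);


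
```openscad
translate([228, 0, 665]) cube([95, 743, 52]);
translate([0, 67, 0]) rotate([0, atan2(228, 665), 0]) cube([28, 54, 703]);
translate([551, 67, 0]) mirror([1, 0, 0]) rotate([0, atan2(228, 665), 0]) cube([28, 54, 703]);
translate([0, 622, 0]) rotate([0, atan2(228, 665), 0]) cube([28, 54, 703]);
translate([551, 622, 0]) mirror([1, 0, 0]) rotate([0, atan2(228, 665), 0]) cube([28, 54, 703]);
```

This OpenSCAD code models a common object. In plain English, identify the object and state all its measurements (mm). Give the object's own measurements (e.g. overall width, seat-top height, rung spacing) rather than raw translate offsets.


A sawhorse. A 95×743×52 mm beam (x, y, z) sits on two A-frame leg pairs. Each pair is two raked legs of 28×54 mm section (54 mm along y) splaying symmetrically in x. Each leg rises 665 mm vertically over 228 mm of horizontal reach and is 703 mm long along its own axis. Every leg's outer bottom edge rests on the floor and its outer top edge meets a bottom edge of the beam — the left legs (tilting toward +x) meet the beam's −x bottom edge, the right legs (their mirror images, tilting toward −x) meet its +x bottom edge — so the leg tops tuck under the beam, the beam's underside is 665 mm above the floor, and the feet are 551 mm apart outside-to-outside with the beam centred between them. The two leg pairs are set in 67 mm from either end of the beam.


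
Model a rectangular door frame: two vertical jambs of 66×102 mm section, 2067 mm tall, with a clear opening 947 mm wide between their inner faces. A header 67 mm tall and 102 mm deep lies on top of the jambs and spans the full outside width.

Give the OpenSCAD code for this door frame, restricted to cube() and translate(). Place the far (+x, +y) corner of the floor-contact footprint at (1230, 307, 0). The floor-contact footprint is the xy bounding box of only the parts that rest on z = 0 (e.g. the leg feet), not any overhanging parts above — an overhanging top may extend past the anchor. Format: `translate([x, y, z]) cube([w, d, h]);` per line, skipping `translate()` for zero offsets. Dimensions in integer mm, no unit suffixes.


translate([151, 205, 0]) cube([66, 102, 2067]);
translate([1164, 205, 0]) cube([66, 102, 2067]);
translate([151, 205, 2067]) cube([1079, 102, 67]);


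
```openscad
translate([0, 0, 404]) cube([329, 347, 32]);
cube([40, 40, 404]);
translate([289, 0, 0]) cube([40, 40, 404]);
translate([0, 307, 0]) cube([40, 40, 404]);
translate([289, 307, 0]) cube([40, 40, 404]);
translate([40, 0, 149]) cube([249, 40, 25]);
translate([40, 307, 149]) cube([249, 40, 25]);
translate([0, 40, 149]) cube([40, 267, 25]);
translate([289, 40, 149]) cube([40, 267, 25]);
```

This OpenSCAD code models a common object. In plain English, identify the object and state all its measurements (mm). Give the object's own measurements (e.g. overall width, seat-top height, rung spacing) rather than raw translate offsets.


A four-legged stool. The seat is a 329×347×32 mm slab whose top surface is at z = 436 mm; four square legs, each 40×40 mm in cross-section, run from the floor (z = 0) to the underside of the seat, each flush with a corner of the seat. Four stretchers, 40 mm wide and 25 mm tall, connect adjacent legs with their undersides at z = 149 mm, each running between the inner faces of the legs it joins and aligned with the legs' outer faces on the other axis.


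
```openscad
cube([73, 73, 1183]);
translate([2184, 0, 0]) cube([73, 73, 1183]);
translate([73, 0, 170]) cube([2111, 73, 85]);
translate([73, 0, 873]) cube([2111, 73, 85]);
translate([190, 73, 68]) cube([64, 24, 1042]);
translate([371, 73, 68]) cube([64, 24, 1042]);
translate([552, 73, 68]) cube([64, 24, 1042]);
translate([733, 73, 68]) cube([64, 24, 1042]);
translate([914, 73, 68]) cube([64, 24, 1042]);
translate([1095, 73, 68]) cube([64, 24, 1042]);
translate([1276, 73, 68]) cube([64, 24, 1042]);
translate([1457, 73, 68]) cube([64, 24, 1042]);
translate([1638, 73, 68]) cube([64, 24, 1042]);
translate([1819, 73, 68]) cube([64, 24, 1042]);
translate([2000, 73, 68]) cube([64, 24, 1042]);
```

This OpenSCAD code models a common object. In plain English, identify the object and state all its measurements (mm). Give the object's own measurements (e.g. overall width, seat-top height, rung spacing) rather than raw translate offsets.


A fence section. Two 73×73 mm posts, 1183 mm tall, stand on the floor with a clear span of 2111 mm between their inner faces. Two horizontal rails of 73×85 mm section span the gap between the posts with their undersides at z = 170 mm and z = 873 mm, flush with the posts' −y face. 11 pickets, each 64 mm wide, 24 mm thick and 1042 mm tall, are fixed to the +y face of the rails with their bottoms at z = 68 mm, spaced across the span with a 117 mm gap after the −x post and between neighbouring pickets, with 120 mm left before the +x post.


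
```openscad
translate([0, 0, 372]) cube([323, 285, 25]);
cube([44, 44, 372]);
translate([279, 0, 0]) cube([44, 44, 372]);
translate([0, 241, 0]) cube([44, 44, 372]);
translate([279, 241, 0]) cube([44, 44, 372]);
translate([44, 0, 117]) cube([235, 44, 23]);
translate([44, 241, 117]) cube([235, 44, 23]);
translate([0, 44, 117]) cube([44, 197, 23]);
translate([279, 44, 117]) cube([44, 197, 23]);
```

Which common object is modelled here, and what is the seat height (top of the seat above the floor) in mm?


A stool. The seat height is 397 mm.

A 323×285×25 slab at z = 372 on four corner posts — a stool. The seat top is 372 + 25 = 397 mm.


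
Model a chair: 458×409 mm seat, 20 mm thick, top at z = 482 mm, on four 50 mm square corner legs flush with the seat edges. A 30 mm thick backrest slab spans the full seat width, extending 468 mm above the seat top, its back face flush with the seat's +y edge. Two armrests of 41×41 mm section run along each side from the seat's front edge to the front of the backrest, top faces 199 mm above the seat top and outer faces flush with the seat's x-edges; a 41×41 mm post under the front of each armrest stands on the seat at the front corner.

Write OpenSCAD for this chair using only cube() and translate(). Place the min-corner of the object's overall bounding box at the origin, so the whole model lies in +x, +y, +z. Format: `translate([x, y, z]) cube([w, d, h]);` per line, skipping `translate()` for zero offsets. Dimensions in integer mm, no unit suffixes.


// leg_h = 482 - 20 = 462
// arm post h = 199 - 41 = 158
translate([0, 0, 462]) cube([458, 409, 20]);
cube([50, 50, 462]);
translate([408, 0, 0]) cube([50, 50, 462]);
translate([0, 359, 0]) cube([50, 50, 462]);
translate([408, 359, 0]) cube([50, 50, 462]);
translate([0, 379, 482]) cube([458, 30, 468]);
translate([0, 0, 640]) cube([41, 379, 41]);
translate([417, 0, 640]) cube([41, 379, 41]);
translate([0, 0, 482]) cube([41, 41, 158]);
translate([417, 0, 482]) cube([41, 41, 158]);


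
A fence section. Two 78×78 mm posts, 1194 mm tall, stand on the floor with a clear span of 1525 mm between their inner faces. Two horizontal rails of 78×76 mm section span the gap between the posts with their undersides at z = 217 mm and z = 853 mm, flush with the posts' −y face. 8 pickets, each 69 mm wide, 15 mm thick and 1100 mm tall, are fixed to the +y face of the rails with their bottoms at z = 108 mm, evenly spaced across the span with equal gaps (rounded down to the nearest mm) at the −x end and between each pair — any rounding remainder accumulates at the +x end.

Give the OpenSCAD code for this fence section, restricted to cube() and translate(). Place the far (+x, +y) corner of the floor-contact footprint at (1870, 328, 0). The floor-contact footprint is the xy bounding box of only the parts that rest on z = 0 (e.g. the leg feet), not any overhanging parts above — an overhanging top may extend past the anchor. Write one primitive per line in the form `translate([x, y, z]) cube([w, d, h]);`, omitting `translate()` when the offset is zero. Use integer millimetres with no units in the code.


translate([189, 250, 0]) cube([78, 78, 1194]);
translate([1792, 250, 0]) cube([78, 78, 1194]);
translate([267, 250, 217]) cube([1525, 78, 76]);
translate([267, 250, 853]) cube([1525, 78, 76]);
translate([375, 328, 108]) cube([69, 15, 1100]);
translate([552, 328, 108]) cube([69, 15, 1100]);
translate([729, 328, 108]) cube([69, 15, 1100]);
translate([906, 328, 108]) cube([69, 15, 1100]);
translate([1083, 328, 108]) cube([69, 15, 1100]);
translate([1260, 328, 108]) cube([69, 15, 1100]);
translate([1437, 328, 108]) cube([69, 15, 1100]);
translate([1614, 328, 108]) cube([69, 15, 1100]);


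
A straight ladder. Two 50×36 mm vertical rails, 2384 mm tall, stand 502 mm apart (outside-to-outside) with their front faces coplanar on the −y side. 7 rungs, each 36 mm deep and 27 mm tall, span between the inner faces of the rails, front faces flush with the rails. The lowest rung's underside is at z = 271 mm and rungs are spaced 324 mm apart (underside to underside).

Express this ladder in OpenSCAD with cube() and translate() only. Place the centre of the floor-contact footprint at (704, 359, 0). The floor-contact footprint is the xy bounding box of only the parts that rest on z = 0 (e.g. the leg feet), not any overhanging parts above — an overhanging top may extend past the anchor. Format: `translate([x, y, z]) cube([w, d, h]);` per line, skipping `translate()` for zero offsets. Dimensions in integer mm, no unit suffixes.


translate([453, 341, 0]) cube([50, 36, 2384]);
translate([905, 341, 0]) cube([50, 36, 2384]);
translate([503, 341, 271]) cube([402, 36, 27]);
translate([503, 341, 595]) cube([402, 36, 27]);
translate([503, 341, 919]) cube([402, 36, 27]);
translate([503, 341, 1243]) cube([402, 36, 27]);
translate([503, 341, 1567]) cube([402, 36, 27]);
translate([503, 341, 1891]) cube([402, 36, 27]);
translate([503, 341, 2215]) cube([402, 36, 27]);
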